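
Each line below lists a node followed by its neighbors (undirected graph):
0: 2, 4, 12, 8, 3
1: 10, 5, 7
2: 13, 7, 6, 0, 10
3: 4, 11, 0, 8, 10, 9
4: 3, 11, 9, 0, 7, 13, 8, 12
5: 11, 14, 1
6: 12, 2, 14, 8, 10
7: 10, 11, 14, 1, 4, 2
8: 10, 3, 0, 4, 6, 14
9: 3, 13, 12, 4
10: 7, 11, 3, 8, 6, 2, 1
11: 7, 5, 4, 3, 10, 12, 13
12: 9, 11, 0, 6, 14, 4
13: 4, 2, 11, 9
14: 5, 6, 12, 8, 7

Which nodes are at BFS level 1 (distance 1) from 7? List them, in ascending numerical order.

1, 2, 4, 10, 11, 14

Level 0: 7
Level 1: 1, 2, 4, 10, 11, 14
Level 2: 0, 3, 5, 6, 8, 9, 12, 13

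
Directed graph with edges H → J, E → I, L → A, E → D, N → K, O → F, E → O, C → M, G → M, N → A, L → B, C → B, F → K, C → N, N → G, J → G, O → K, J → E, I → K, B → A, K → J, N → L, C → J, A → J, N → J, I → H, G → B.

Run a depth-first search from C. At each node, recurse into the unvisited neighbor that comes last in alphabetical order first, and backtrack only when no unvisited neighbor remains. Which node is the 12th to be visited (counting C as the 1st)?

Visit C
C → N
N → L
L → B
B → A
A → J
J → G
G → M
J → E
E → O
O → K
O → F
E → I
I → H
E → D

Visit order: C, N, L, B, A, J, G, M, E, O, K, F, I, H, D

F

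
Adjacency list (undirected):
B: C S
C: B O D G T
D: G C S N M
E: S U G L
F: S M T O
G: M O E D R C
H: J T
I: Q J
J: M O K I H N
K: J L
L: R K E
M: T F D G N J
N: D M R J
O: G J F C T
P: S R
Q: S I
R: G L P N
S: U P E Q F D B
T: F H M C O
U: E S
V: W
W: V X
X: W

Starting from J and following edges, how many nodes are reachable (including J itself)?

BFS from J visits: J, O, N, M, K, I, H, T, G, F, C, R, D, L, Q, E, S, B, P, U
Reachable nodes: 20 of 23 total.

20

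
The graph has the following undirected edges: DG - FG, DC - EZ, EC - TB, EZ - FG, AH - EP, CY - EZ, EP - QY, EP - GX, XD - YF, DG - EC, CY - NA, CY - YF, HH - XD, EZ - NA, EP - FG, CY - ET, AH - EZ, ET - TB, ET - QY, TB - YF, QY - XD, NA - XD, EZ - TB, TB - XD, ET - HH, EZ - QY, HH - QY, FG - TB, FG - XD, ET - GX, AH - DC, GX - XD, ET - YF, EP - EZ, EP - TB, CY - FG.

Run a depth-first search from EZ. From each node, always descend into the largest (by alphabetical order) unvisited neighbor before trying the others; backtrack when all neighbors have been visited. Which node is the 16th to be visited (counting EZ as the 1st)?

DC

Visit EZ
EZ → TB
TB → YF
YF → XD
XD → QY
QY → HH
HH → ET
ET → GX
GX → EP
EP → FG
FG → DG
DG → EC
FG → CY
CY → NA
EP → AH
AH → DC

Visit order: EZ, TB, YF, XD, QY, HH, ET, GX, EP, FG, DG, EC, CY, NA, AH, DC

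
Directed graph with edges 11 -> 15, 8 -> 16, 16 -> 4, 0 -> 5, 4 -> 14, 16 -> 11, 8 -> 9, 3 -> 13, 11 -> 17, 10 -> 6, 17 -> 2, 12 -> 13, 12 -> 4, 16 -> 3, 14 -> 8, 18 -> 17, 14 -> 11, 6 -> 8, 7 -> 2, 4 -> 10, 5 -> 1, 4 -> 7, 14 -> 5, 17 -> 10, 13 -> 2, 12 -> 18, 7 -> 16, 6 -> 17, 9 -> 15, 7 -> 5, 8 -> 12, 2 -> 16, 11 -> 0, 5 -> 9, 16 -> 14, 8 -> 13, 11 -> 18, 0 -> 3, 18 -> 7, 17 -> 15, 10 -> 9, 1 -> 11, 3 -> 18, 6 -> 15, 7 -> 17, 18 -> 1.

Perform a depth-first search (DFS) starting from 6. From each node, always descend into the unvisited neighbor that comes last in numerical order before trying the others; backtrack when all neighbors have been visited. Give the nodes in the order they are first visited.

Visit 6
6 → 17
17 → 15
17 → 10
10 → 9
17 → 2
2 → 16
16 → 14
14 → 11
11 → 18
18 → 7
7 → 5
5 → 1
11 → 0
0 → 3
3 → 13
14 → 8
8 → 12
12 → 4

6, 17, 15, 10, 9, 2, 16, 14, 11, 18, 7, 5, 1, 0, 3, 13, 8, 12, 4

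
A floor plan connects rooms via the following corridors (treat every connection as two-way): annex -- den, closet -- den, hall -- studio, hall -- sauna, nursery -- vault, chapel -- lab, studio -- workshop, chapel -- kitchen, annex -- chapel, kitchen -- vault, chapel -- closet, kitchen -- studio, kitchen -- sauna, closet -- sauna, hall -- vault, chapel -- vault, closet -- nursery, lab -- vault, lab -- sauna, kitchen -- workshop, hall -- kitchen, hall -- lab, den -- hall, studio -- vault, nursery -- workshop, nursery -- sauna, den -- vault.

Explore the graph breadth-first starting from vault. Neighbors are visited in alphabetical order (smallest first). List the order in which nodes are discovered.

Visit vault; enqueue chapel, den, hall, kitchen, lab, nursery, studio → queue [chapel, den, hall, kitchen, lab, nursery, studio]
Visit chapel; enqueue annex, closet → queue [den, hall, kitchen, lab, nursery, studio, annex, closet]
Visit den → queue [hall, kitchen, lab, nursery, studio, annex, closet]
Visit hall; enqueue sauna → queue [kitchen, lab, nursery, studio, annex, closet, sauna]
Visit kitchen; enqueue workshop → queue [lab, nursery, studio, annex, closet, sauna, workshop]
Visit lab → queue [nursery, studio, annex, closet, sauna, workshop]
Visit nursery → queue [studio, annex, closet, sauna, workshop]
Visit studio → queue [annex, closet, sauna, workshop]
Visit annex → queue [closet, sauna, workshop]
Visit closet → queue [sauna, workshop]
Visit sauna → queue [workshop]
Visit workshop → queue []

vault -> chapel -> den -> hall -> kitchen -> lab -> nursery -> studio -> annex -> closet -> sauna -> workshop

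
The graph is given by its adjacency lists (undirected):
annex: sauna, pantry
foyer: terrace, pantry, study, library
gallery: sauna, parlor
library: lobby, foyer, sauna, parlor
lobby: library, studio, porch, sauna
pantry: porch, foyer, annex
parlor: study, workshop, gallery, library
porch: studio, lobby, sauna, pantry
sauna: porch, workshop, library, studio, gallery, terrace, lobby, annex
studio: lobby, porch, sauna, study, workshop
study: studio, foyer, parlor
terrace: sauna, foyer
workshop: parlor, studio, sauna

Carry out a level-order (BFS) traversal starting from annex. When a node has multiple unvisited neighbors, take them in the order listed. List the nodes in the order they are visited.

Visit annex; enqueue sauna, pantry → queue [sauna, pantry]
Visit sauna; enqueue porch, workshop, library, studio, gallery, terrace, lobby → queue [pantry, porch, workshop, library, studio, gallery, terrace, lobby]
Visit pantry; enqueue foyer → queue [porch, workshop, library, studio, gallery, terrace, lobby, foyer]
Visit porch → queue [workshop, library, studio, gallery, terrace, lobby, foyer]
Visit workshop; enqueue parlor → queue [library, studio, gallery, terrace, lobby, foyer, parlor]
Visit library → queue [studio, gallery, terrace, lobby, foyer, parlor]
Visit studio; enqueue study → queue [gallery, terrace, lobby, foyer, parlor, study]
Visit gallery → queue [terrace, lobby, foyer, parlor, study]
Visit terrace → queue [lobby, foyer, parlor, study]
Visit lobby → queue [foyer, parlor, study]
Visit foyer → queue [parlor, study]
Visit parlor → queue [study]
Visit study → queue []

annex, sauna, pantry, porch, workshop, library, studio, gallery, terrace, lobby, foyer, parlor, study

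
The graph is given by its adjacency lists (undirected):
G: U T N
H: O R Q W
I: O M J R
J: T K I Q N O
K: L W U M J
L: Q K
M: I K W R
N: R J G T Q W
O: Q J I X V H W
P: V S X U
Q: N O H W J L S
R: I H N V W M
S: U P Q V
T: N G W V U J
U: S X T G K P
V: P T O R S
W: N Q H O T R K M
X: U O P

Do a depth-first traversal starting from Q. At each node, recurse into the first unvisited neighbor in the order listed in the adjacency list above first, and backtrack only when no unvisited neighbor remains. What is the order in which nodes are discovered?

Visit Q
Q → N
N → R
R → I
I → O
O → J
J → T
T → G
G → U
U → S
S → P
P → V
P → X
U → K
K → L
K → W
W → H
W → M

Q N R I O J T G U S P V X K L W H M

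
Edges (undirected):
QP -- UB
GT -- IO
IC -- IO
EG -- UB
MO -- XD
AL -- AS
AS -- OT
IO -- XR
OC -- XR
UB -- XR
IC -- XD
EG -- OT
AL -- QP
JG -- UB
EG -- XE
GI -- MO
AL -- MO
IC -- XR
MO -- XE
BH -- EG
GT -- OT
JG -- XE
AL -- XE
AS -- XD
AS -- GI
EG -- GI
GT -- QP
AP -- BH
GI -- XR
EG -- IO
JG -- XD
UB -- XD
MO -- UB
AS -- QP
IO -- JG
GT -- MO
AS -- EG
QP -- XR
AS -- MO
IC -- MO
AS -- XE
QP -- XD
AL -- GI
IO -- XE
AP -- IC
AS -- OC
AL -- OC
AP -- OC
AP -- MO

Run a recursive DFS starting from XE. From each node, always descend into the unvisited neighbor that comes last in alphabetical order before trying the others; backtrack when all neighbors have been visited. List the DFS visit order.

XE → MO → XD → UB → XR → QP → GT → OT → EG → IO → JG → IC → AP → OC → AS → GI → AL → BH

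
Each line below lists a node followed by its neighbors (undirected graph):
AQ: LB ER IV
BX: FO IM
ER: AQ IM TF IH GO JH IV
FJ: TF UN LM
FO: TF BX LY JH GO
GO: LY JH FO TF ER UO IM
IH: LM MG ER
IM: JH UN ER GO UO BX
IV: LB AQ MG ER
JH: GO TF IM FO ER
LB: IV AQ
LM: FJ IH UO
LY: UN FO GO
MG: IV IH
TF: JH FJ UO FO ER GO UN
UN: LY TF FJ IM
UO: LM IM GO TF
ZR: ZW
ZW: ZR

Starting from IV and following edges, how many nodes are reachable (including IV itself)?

17

BFS from IV visits: IV, AQ, ER, LB, MG, GO, IH, IM, JH, TF, FO, LY, UO, LM, BX, UN, FJ
Reachable nodes: 17 of 19 total.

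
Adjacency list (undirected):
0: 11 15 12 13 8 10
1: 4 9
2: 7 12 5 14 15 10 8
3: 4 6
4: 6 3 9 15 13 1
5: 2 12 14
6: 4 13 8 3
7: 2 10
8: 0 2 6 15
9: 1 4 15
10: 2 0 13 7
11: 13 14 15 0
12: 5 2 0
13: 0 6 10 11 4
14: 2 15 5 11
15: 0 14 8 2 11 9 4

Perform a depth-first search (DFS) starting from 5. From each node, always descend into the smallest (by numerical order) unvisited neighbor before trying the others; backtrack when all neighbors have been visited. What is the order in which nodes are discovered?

Visit 5
5 → 2
2 → 7
7 → 10
10 → 0
0 → 8
8 → 6
6 → 3
3 → 4
4 → 1
1 → 9
9 → 15
15 → 11
11 → 13
11 → 14
0 → 12

5 -> 2 -> 7 -> 10 -> 0 -> 8 -> 6 -> 3 -> 4 -> 1 -> 9 -> 15 -> 11 -> 13 -> 14 -> 12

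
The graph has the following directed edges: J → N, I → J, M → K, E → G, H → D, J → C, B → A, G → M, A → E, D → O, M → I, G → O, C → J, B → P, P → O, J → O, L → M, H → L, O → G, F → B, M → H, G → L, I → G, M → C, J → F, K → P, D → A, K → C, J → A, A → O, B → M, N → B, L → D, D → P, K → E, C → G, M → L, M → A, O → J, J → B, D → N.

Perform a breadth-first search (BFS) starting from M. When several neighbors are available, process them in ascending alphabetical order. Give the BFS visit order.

Visit M; enqueue A, C, H, I, K, L → queue [A, C, H, I, K, L]
Visit A; enqueue E, O → queue [C, H, I, K, L, E, O]
Visit C; enqueue G, J → queue [H, I, K, L, E, O, G, J]
Visit H; enqueue D → queue [I, K, L, E, O, G, J, D]
Visit I → queue [K, L, E, O, G, J, D]
Visit K; enqueue P → queue [L, E, O, G, J, D, P]
Visit L → queue [E, O, G, J, D, P]
Visit E → queue [O, G, J, D, P]
Visit O → queue [G, J, D, P]
Visit G → queue [J, D, P]
Visit J; enqueue B, F, N → queue [D, P, B, F, N]
Visit D → queue [P, B, F, N]
Visit P → queue [B, F, N]
Visit B → queue [F, N]
Visit F → queue [N]
Visit N → queue []

M -> A -> C -> H -> I -> K -> L -> E -> O -> G -> J -> D -> P -> B -> F -> N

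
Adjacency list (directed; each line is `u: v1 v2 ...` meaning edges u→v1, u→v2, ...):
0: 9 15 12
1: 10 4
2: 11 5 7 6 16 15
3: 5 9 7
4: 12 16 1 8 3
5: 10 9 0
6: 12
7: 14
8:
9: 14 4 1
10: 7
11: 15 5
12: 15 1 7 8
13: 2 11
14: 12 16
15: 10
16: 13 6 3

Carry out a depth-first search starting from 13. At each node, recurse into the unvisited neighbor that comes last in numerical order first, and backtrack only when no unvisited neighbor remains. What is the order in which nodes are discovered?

13, 11, 15, 10, 7, 14, 16, 6, 12, 8, 1, 4, 3, 9, 5, 0, 2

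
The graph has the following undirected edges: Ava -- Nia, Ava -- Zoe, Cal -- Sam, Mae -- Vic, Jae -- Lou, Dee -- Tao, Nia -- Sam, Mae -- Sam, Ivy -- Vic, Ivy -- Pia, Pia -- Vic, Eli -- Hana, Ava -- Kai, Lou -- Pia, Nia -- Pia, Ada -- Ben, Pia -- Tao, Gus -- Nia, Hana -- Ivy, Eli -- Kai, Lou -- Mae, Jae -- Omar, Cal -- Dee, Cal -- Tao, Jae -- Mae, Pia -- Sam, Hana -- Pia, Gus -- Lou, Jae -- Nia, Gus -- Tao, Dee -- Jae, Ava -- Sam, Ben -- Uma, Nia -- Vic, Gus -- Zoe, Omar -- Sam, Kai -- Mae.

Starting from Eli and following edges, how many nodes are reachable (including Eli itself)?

18

BFS from Eli visits: Eli, Hana, Kai, Ivy, Pia, Ava, Mae, Vic, Lou, Nia, Sam, Tao, Zoe, Jae, Gus, Cal, Omar, Dee
Reachable nodes: 18 of 21 total.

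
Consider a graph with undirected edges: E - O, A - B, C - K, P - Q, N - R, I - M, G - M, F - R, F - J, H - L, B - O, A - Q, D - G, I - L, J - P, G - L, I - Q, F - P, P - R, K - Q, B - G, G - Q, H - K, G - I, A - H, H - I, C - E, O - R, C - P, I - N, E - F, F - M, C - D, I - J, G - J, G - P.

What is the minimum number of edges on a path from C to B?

3

Level 0: C
Level 1: D, E, K, P
Level 2: F, G, H, J, O, Q, R
Level 3: A, B, I, L, M, N
B first appears at level 3.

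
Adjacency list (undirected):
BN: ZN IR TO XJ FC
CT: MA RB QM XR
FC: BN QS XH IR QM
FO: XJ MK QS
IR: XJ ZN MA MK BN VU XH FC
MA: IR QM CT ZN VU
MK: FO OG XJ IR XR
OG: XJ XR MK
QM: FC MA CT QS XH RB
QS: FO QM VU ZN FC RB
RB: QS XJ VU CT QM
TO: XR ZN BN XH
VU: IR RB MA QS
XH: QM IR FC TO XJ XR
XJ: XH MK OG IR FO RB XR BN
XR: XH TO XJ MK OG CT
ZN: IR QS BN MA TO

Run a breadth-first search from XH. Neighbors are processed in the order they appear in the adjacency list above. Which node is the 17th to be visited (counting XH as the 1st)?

Visit XH; enqueue QM, IR, FC, TO, XJ, XR → queue [QM, IR, FC, TO, XJ, XR]
Visit QM; enqueue MA, CT, QS, RB → queue [IR, FC, TO, XJ, XR, MA, CT, QS, RB]
Visit IR; enqueue ZN, MK, BN, VU → queue [FC, TO, XJ, XR, MA, CT, QS, RB, ZN, MK, BN, VU]
Visit FC → queue [TO, XJ, XR, MA, CT, QS, RB, ZN, MK, BN, VU]
Visit TO → queue [XJ, XR, MA, CT, QS, RB, ZN, MK, BN, VU]
Visit XJ; enqueue OG, FO → queue [XR, MA, CT, QS, RB, ZN, MK, BN, VU, OG, FO]
Visit XR → queue [MA, CT, QS, RB, ZN, MK, BN, VU, OG, FO]
Visit MA → queue [CT, QS, RB, ZN, MK, BN, VU, OG, FO]
Visit CT → queue [QS, RB, ZN, MK, BN, VU, OG, FO]
Visit QS → queue [RB, ZN, MK, BN, VU, OG, FO]
Visit RB → queue [ZN, MK, BN, VU, OG, FO]
Visit ZN → queue [MK, BN, VU, OG, FO]
Visit MK → queue [BN, VU, OG, FO]
Visit BN → queue [VU, OG, FO]
Visit VU → queue [OG, FO]
Visit OG → queue [FO]
Visit FO → queue []

Visit order: XH, QM, IR, FC, TO, XJ, XR, MA, CT, QS, RB, ZN, MK, BN, VU, OG, FO

FO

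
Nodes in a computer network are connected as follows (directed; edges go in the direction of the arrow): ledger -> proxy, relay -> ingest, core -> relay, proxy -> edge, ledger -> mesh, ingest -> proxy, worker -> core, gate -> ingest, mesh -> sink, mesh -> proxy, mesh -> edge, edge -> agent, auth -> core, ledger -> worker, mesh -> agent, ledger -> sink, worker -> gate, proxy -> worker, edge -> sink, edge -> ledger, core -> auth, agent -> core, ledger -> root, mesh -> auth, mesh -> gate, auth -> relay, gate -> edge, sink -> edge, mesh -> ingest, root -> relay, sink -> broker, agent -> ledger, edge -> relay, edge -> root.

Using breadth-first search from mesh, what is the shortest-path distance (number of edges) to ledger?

Level 0: mesh
Level 1: agent, auth, edge, gate, ingest, proxy, sink
Level 2: broker, core, ledger, relay, root, worker
ledger first appears at level 2.

2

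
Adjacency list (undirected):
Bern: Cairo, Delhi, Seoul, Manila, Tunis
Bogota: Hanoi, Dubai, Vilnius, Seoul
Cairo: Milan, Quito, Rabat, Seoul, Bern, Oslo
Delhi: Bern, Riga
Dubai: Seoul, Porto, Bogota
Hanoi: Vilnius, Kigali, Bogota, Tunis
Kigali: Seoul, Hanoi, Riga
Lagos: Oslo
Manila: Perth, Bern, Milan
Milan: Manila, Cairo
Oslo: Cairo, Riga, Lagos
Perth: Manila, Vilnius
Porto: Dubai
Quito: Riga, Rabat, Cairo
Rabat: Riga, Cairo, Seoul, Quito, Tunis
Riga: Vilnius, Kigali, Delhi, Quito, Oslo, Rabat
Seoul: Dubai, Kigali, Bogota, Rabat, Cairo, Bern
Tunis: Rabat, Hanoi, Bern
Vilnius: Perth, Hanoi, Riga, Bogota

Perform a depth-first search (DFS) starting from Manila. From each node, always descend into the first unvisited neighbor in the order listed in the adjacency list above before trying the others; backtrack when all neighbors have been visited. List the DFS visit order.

Manila, Perth, Vilnius, Hanoi, Kigali, Seoul, Dubai, Porto, Bogota, Rabat, Riga, Delhi, Bern, Cairo, Milan, Quito, Oslo, Lagos, Tunis

Visit Manila
Manila → Perth
Perth → Vilnius
Vilnius → Hanoi
Hanoi → Kigali
Kigali → Seoul
Seoul → Dubai
Dubai → Porto
Dubai → Bogota
Seoul → Rabat
Rabat → Riga
Riga → Delhi
Delhi → Bern
Bern → Cairo
Cairo → Milan
Cairo → Quito
Cairo → Oslo
Oslo → Lagos
Bern → Tunis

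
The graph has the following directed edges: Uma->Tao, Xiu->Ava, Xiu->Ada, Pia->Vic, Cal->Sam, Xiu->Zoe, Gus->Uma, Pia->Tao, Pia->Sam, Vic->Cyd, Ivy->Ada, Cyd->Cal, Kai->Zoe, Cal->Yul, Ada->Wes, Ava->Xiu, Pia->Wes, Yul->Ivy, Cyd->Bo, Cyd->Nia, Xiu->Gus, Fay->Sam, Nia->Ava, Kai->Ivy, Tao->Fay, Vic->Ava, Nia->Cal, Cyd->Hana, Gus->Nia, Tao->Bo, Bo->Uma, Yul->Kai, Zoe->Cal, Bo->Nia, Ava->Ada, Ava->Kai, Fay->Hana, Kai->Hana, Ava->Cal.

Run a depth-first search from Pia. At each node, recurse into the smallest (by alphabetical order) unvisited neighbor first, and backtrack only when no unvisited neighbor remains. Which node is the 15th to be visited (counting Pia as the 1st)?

Xiu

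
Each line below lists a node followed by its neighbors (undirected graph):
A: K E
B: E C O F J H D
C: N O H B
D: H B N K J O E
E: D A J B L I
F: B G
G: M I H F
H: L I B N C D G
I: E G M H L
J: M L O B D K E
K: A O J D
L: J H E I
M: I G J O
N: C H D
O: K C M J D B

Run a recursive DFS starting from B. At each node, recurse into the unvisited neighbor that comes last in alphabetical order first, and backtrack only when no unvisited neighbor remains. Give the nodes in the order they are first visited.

Visit B
B → O
O → M
M → J
J → L
L → I
I → H
H → N
N → D
D → K
K → A
A → E
N → C
H → G
G → F

B, O, M, J, L, I, H, N, D, K, A, E, C, G, F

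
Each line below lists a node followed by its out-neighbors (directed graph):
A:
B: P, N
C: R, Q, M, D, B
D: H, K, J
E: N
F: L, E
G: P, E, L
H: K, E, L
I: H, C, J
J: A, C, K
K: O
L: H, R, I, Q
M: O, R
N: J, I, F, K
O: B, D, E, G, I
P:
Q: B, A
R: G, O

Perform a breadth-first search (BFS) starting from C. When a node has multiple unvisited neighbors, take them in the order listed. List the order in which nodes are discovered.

C, R, Q, M, D, B, G, O, A, H, K, J, P, N, E, L, I, F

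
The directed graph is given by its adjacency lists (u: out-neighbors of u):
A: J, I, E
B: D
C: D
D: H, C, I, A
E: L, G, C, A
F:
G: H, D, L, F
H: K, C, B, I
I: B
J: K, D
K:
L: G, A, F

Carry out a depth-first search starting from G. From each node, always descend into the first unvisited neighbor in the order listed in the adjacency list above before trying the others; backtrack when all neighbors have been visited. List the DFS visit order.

G, H, K, C, D, I, B, A, J, E, L, F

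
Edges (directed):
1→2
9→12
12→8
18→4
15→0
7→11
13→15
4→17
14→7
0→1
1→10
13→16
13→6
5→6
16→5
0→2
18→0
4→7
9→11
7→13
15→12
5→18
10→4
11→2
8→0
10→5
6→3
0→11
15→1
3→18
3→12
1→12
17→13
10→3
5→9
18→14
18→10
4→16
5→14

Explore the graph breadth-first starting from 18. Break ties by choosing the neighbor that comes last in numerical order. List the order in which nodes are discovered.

18 14 10 4 0 7 5 3 17 16 11 2 1 13 9 6 12 15 8

Visit 18; enqueue 14, 10, 4, 0 → queue [14, 10, 4, 0]
Visit 14; enqueue 7 → queue [10, 4, 0, 7]
Visit 10; enqueue 5, 3 → queue [4, 0, 7, 5, 3]
Visit 4; enqueue 17, 16 → queue [0, 7, 5, 3, 17, 16]
Visit 0; enqueue 11, 2, 1 → queue [7, 5, 3, 17, 16, 11, 2, 1]
Visit 7; enqueue 13 → queue [5, 3, 17, 16, 11, 2, 1, 13]
Visit 5; enqueue 9, 6 → queue [3, 17, 16, 11, 2, 1, 13, 9, 6]
Visit 3; enqueue 12 → queue [17, 16, 11, 2, 1, 13, 9, 6, 12]
Visit 17 → queue [16, 11, 2, 1, 13, 9, 6, 12]
Visit 16 → queue [11, 2, 1, 13, 9, 6, 12]
Visit 11 → queue [2, 1, 13, 9, 6, 12]
Visit 2 → queue [1, 13, 9, 6, 12]
Visit 1 → queue [13, 9, 6, 12]
Visit 13; enqueue 15 → queue [9, 6, 12, 15]
Visit 9 → queue [6, 12, 15]
Visit 6 → queue [12, 15]
Visit 12; enqueue 8 → queue [15, 8]
Visit 15 → queue [8]
Visit 8 → queue []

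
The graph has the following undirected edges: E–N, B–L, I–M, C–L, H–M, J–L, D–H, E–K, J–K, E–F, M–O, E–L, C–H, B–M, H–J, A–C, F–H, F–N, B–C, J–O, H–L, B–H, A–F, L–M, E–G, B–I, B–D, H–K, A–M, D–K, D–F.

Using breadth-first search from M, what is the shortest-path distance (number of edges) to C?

2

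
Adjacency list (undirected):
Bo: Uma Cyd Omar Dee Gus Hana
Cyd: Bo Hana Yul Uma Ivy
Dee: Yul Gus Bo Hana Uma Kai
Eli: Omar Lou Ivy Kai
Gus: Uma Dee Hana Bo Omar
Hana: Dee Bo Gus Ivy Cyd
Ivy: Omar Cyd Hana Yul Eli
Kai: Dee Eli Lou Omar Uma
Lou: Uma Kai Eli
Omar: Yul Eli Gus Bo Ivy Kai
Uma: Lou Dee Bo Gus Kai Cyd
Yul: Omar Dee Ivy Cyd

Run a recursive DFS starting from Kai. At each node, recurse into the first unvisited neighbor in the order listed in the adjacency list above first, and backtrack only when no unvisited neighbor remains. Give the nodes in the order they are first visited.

Visit Kai
Kai → Dee
Dee → Yul
Yul → Omar
Omar → Eli
Eli → Lou
Lou → Uma
Uma → Bo
Bo → Cyd
Cyd → Hana
Hana → Gus
Hana → Ivy

Kai → Dee → Yul → Omar → Eli → Lou → Uma → Bo → Cyd → Hana → Gus → Ivy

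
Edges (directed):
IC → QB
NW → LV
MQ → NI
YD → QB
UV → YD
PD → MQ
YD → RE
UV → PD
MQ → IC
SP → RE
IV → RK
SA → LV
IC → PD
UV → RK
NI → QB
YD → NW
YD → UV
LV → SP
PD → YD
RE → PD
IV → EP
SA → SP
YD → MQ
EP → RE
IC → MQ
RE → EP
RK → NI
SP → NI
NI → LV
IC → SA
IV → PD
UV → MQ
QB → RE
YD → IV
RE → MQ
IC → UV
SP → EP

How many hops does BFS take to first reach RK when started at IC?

2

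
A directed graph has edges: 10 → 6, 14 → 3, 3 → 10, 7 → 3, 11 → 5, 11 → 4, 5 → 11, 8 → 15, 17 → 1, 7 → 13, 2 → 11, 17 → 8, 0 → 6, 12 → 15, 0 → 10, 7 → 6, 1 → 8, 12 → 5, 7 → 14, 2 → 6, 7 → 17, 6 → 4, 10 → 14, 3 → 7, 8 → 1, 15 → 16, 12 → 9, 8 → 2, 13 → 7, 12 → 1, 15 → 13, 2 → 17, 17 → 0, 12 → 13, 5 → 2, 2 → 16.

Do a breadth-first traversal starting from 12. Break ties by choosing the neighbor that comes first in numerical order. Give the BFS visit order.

Visit 12; enqueue 1, 5, 9, 13, 15 → queue [1, 5, 9, 13, 15]
Visit 1; enqueue 8 → queue [5, 9, 13, 15, 8]
Visit 5; enqueue 2, 11 → queue [9, 13, 15, 8, 2, 11]
Visit 9 → queue [13, 15, 8, 2, 11]
Visit 13; enqueue 7 → queue [15, 8, 2, 11, 7]
Visit 15; enqueue 16 → queue [8, 2, 11, 7, 16]
Visit 8 → queue [2, 11, 7, 16]
Visit 2; enqueue 6, 17 → queue [11, 7, 16, 6, 17]
Visit 11; enqueue 4 → queue [7, 16, 6, 17, 4]
Visit 7; enqueue 3, 14 → queue [16, 6, 17, 4, 3, 14]
Visit 16 → queue [6, 17, 4, 3, 14]
Visit 6 → queue [17, 4, 3, 14]
Visit 17; enqueue 0 → queue [4, 3, 14, 0]
Visit 4 → queue [3, 14, 0]
Visit 3; enqueue 10 → queue [14, 0, 10]
Visit 14 → queue [0, 10]
Visit 0 → queue [10]
Visit 10 → queue []

12, 1, 5, 9, 13, 15, 8, 2, 11, 7, 16, 6, 17, 4, 3, 14, 0, 10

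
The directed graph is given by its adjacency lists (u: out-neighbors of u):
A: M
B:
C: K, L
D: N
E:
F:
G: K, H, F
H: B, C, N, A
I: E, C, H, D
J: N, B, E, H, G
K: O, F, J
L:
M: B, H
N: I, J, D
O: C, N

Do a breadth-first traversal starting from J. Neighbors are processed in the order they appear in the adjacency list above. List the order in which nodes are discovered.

J -> N -> B -> E -> H -> G -> I -> D -> C -> A -> K -> F -> L -> M -> O

Visit J; enqueue N, B, E, H, G → queue [N, B, E, H, G]
Visit N; enqueue I, D → queue [B, E, H, G, I, D]
Visit B → queue [E, H, G, I, D]
Visit E → queue [H, G, I, D]
Visit H; enqueue C, A → queue [G, I, D, C, A]
Visit G; enqueue K, F → queue [I, D, C, A, K, F]
Visit I → queue [D, C, A, K, F]
Visit D → queue [C, A, K, F]
Visit C; enqueue L → queue [A, K, F, L]
Visit A; enqueue M → queue [K, F, L, M]
Visit K; enqueue O → queue [F, L, M, O]
Visit F → queue [L, M, O]
Visit L → queue [M, O]
Visit M → queue [O]
Visit O → queue []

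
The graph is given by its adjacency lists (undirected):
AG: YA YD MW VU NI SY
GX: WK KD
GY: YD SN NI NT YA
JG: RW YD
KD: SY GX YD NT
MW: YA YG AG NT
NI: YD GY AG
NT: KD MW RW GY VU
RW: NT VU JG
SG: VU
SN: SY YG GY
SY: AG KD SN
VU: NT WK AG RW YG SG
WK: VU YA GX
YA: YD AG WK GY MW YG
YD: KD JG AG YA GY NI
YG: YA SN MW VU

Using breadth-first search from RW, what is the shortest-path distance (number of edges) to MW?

Level 0: RW
Level 1: JG, NT, VU
Level 2: AG, GY, KD, MW, SG, WK, YD, YG
Level 3: GX, NI, SN, SY, YA
MW first appears at level 2.

2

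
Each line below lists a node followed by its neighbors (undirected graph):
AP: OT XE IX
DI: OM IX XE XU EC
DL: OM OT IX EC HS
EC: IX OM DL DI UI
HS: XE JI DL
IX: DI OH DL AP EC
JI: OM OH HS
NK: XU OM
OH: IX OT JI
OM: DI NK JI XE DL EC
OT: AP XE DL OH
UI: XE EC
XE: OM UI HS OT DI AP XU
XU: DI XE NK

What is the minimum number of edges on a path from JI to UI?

3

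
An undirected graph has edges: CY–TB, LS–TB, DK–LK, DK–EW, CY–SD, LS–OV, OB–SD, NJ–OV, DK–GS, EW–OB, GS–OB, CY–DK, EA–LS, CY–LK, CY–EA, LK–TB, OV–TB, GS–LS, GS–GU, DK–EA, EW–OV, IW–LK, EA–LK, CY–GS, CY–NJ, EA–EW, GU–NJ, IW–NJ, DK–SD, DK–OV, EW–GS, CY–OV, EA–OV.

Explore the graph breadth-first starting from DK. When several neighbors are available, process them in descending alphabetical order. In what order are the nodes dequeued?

Visit DK; enqueue SD, OV, LK, GS, EW, EA, CY → queue [SD, OV, LK, GS, EW, EA, CY]
Visit SD; enqueue OB → queue [OV, LK, GS, EW, EA, CY, OB]
Visit OV; enqueue TB, NJ, LS → queue [LK, GS, EW, EA, CY, OB, TB, NJ, LS]
Visit LK; enqueue IW → queue [GS, EW, EA, CY, OB, TB, NJ, LS, IW]
Visit GS; enqueue GU → queue [EW, EA, CY, OB, TB, NJ, LS, IW, GU]
Visit EW → queue [EA, CY, OB, TB, NJ, LS, IW, GU]
Visit EA → queue [CY, OB, TB, NJ, LS, IW, GU]
Visit CY → queue [OB, TB, NJ, LS, IW, GU]
Visit OB → queue [TB, NJ, LS, IW, GU]
Visit TB → queue [NJ, LS, IW, GU]
Visit NJ → queue [LS, IW, GU]
Visit LS → queue [IW, GU]
Visit IW → queue [GU]
Visit GU → queue []

DK, SD, OV, LK, GS, EW, EA, CY, OB, TB, NJ, LS, IW, GU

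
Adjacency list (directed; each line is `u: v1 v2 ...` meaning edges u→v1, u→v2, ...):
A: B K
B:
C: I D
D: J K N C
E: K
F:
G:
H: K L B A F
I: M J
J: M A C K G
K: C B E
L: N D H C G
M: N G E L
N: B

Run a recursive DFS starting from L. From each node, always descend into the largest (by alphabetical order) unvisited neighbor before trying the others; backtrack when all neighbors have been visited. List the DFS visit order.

L, N, B, H, K, E, C, I, M, G, J, A, D, F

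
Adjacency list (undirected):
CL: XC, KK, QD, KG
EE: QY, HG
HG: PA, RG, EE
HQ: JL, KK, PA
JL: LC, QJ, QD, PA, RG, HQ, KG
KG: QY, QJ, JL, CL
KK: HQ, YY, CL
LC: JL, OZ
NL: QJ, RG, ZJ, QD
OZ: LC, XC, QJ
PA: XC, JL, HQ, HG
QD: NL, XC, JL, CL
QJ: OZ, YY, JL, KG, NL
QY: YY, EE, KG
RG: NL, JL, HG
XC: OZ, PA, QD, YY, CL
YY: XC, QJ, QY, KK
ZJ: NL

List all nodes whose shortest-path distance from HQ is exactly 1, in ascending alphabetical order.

Level 0: HQ
Level 1: JL, KK, PA
Level 2: CL, HG, KG, LC, QD, QJ, RG, XC, YY
Level 3: EE, NL, OZ, QY
Level 4: ZJ

JL, KK, PA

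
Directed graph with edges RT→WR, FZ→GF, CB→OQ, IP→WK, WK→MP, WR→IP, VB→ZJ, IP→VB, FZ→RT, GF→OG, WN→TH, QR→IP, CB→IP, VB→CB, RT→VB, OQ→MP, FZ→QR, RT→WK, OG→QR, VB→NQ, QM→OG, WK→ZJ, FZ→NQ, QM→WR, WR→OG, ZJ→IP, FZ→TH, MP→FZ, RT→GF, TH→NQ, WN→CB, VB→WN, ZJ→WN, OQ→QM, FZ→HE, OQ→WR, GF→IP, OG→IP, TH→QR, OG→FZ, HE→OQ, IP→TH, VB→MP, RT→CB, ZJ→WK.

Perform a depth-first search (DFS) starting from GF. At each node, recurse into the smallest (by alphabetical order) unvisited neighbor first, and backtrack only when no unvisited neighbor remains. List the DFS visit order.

GF IP TH NQ QR VB CB OQ MP FZ HE RT WK ZJ WN WR OG QM

Visit GF
GF → IP
IP → TH
TH → NQ
TH → QR
IP → VB
VB → CB
CB → OQ
OQ → MP
MP → FZ
FZ → HE
FZ → RT
RT → WK
WK → ZJ
ZJ → WN
RT → WR
WR → OG
OQ → QM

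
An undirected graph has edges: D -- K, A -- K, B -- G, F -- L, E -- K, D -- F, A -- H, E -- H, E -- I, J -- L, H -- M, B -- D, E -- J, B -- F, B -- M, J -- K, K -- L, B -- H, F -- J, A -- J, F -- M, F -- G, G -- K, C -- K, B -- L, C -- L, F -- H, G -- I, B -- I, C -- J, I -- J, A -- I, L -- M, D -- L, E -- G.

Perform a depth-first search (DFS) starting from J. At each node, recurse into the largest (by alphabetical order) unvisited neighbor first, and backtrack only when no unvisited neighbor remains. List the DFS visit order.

J, L, M, H, F, G, K, E, I, B, D, A, C

Visit J
J → L
L → M
M → H
H → F
F → G
G → K
K → E
E → I
I → B
B → D
I → A
K → C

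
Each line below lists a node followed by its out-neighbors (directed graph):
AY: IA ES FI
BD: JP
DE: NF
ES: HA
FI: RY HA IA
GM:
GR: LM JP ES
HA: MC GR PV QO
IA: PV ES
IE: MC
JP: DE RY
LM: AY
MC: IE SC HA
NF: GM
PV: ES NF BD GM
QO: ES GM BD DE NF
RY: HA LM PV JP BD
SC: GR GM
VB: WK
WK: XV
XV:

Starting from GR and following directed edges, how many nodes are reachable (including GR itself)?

BFS from GR visits: GR, LM, JP, ES, AY, RY, DE, HA, IA, FI, PV, BD, NF, QO, MC, GM, SC, IE
Reachable nodes: 18 of 21 total.

18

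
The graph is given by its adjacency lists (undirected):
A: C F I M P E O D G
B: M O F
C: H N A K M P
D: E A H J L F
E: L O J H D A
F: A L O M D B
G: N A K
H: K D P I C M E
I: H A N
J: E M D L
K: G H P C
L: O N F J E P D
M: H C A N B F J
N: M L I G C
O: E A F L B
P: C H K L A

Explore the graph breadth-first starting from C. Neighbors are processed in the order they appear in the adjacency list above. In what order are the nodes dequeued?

Visit C; enqueue H, N, A, K, M, P → queue [H, N, A, K, M, P]
Visit H; enqueue D, I, E → queue [N, A, K, M, P, D, I, E]
Visit N; enqueue L, G → queue [A, K, M, P, D, I, E, L, G]
Visit A; enqueue F, O → queue [K, M, P, D, I, E, L, G, F, O]
Visit K → queue [M, P, D, I, E, L, G, F, O]
Visit M; enqueue B, J → queue [P, D, I, E, L, G, F, O, B, J]
Visit P → queue [D, I, E, L, G, F, O, B, J]
Visit D → queue [I, E, L, G, F, O, B, J]
Visit I → queue [E, L, G, F, O, B, J]
Visit E → queue [L, G, F, O, B, J]
Visit L → queue [G, F, O, B, J]
Visit G → queue [F, O, B, J]
Visit F → queue [O, B, J]
Visit O → queue [B, J]
Visit B → queue [J]
Visit J → queue []

C -> H -> N -> A -> K -> M -> P -> D -> I -> E -> L -> G -> F -> O -> B -> J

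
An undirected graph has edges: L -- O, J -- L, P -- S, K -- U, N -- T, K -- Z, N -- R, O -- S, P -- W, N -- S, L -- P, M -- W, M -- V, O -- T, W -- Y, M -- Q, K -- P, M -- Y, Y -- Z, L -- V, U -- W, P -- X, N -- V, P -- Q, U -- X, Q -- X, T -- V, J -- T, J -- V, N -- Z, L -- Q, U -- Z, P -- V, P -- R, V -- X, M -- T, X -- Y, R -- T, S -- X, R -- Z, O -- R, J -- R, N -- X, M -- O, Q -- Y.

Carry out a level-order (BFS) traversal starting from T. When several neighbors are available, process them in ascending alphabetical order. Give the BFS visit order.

T → J → M → N → O → R → V → L → Q → W → Y → S → X → Z → P → U → K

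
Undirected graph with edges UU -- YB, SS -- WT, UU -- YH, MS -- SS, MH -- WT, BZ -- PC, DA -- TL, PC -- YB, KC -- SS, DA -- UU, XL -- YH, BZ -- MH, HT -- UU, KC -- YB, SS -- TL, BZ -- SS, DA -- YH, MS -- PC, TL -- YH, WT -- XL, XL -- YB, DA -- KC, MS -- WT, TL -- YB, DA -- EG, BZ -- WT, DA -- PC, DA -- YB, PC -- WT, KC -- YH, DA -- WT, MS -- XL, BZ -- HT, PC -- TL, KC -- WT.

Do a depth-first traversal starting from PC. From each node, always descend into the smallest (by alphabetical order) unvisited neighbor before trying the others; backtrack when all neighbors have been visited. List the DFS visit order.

PC, BZ, HT, UU, DA, EG, KC, SS, MS, WT, MH, XL, YB, TL, YH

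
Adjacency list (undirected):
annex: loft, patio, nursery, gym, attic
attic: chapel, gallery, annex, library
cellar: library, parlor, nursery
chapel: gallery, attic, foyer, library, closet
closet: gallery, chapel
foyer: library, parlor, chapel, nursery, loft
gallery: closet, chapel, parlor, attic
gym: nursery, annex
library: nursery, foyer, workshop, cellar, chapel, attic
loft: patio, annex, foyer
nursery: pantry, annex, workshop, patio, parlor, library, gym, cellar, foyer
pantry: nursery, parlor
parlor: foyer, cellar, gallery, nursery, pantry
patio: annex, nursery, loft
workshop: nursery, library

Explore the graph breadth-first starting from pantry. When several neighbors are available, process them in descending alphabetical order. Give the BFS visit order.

Visit pantry; enqueue parlor, nursery → queue [parlor, nursery]
Visit parlor; enqueue gallery, foyer, cellar → queue [nursery, gallery, foyer, cellar]
Visit nursery; enqueue workshop, patio, library, gym, annex → queue [gallery, foyer, cellar, workshop, patio, library, gym, annex]
Visit gallery; enqueue closet, chapel, attic → queue [foyer, cellar, workshop, patio, library, gym, annex, closet, chapel, attic]
Visit foyer; enqueue loft → queue [cellar, workshop, patio, library, gym, annex, closet, chapel, attic, loft]
Visit cellar → queue [workshop, patio, library, gym, annex, closet, chapel, attic, loft]
Visit workshop → queue [patio, library, gym, annex, closet, chapel, attic, loft]
Visit patio → queue [library, gym, annex, closet, chapel, attic, loft]
Visit library → queue [gym, annex, closet, chapel, attic, loft]
Visit gym → queue [annex, closet, chapel, attic, loft]
Visit annex → queue [closet, chapel, attic, loft]
Visit closet → queue [chapel, attic, loft]
Visit chapel → queue [attic, loft]
Visit attic → queue [loft]
Visit loft → queue []

pantry → parlor → nursery → gallery → foyer → cellar → workshop → patio → library → gym → annex → closet → chapel → attic → loft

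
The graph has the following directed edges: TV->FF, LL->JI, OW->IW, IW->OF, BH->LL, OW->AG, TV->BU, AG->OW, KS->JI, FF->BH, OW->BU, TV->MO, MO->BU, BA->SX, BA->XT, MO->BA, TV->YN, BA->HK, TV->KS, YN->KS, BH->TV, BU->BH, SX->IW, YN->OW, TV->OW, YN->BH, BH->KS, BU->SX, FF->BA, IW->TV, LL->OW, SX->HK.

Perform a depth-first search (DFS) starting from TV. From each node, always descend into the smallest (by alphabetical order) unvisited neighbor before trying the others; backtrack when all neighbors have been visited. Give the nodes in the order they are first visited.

Visit TV
TV → BU
BU → BH
BH → KS
KS → JI
BH → LL
LL → OW
OW → AG
OW → IW
IW → OF
BU → SX
SX → HK
TV → FF
FF → BA
BA → XT
TV → MO
TV → YN

TV, BU, BH, KS, JI, LL, OW, AG, IW, OF, SX, HK, FF, BA, XT, MO, YN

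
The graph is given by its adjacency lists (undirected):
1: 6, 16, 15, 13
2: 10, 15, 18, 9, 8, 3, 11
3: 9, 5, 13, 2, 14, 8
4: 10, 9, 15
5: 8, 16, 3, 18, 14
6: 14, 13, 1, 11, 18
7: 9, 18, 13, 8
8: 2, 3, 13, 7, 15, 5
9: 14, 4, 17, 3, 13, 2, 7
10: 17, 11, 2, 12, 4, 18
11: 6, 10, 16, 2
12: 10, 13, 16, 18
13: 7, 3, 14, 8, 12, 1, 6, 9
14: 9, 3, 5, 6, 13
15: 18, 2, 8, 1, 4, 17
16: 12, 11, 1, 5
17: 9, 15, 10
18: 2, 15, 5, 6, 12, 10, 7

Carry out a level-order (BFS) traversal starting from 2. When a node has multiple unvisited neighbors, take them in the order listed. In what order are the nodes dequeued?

Visit 2; enqueue 10, 15, 18, 9, 8, 3, 11 → queue [10, 15, 18, 9, 8, 3, 11]
Visit 10; enqueue 17, 12, 4 → queue [15, 18, 9, 8, 3, 11, 17, 12, 4]
Visit 15; enqueue 1 → queue [18, 9, 8, 3, 11, 17, 12, 4, 1]
Visit 18; enqueue 5, 6, 7 → queue [9, 8, 3, 11, 17, 12, 4, 1, 5, 6, 7]
Visit 9; enqueue 14, 13 → queue [8, 3, 11, 17, 12, 4, 1, 5, 6, 7, 14, 13]
Visit 8 → queue [3, 11, 17, 12, 4, 1, 5, 6, 7, 14, 13]
Visit 3 → queue [11, 17, 12, 4, 1, 5, 6, 7, 14, 13]
Visit 11; enqueue 16 → queue [17, 12, 4, 1, 5, 6, 7, 14, 13, 16]
Visit 17 → queue [12, 4, 1, 5, 6, 7, 14, 13, 16]
Visit 12 → queue [4, 1, 5, 6, 7, 14, 13, 16]
Visit 4 → queue [1, 5, 6, 7, 14, 13, 16]
Visit 1 → queue [5, 6, 7, 14, 13, 16]
Visit 5 → queue [6, 7, 14, 13, 16]
Visit 6 → queue [7, 14, 13, 16]
Visit 7 → queue [14, 13, 16]
Visit 14 → queue [13, 16]
Visit 13 → queue [16]
Visit 16 → queue []

2, 10, 15, 18, 9, 8, 3, 11, 17, 12, 4, 1, 5, 6, 7, 14, 13, 16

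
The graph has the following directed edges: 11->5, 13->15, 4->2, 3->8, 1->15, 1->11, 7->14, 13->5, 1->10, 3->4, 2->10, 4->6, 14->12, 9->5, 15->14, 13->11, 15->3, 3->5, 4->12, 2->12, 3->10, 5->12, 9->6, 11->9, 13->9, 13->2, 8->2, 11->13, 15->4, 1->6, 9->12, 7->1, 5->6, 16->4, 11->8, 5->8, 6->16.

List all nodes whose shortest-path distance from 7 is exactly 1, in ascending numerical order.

Level 0: 7
Level 1: 1, 14
Level 2: 6, 10, 11, 12, 15
Level 3: 3, 4, 5, 8, 9, 13, 16
Level 4: 2

1, 14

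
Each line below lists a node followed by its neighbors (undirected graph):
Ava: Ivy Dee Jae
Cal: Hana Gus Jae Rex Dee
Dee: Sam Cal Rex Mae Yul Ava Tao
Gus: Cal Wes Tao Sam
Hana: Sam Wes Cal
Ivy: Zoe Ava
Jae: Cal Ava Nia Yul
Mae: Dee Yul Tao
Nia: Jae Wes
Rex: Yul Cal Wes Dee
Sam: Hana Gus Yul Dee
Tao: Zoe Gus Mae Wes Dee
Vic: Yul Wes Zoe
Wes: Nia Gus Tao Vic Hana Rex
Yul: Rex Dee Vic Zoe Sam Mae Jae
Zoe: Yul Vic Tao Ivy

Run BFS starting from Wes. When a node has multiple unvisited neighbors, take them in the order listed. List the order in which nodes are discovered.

Visit Wes; enqueue Nia, Gus, Tao, Vic, Hana, Rex → queue [Nia, Gus, Tao, Vic, Hana, Rex]
Visit Nia; enqueue Jae → queue [Gus, Tao, Vic, Hana, Rex, Jae]
Visit Gus; enqueue Cal, Sam → queue [Tao, Vic, Hana, Rex, Jae, Cal, Sam]
Visit Tao; enqueue Zoe, Mae, Dee → queue [Vic, Hana, Rex, Jae, Cal, Sam, Zoe, Mae, Dee]
Visit Vic; enqueue Yul → queue [Hana, Rex, Jae, Cal, Sam, Zoe, Mae, Dee, Yul]
Visit Hana → queue [Rex, Jae, Cal, Sam, Zoe, Mae, Dee, Yul]
Visit Rex → queue [Jae, Cal, Sam, Zoe, Mae, Dee, Yul]
Visit Jae; enqueue Ava → queue [Cal, Sam, Zoe, Mae, Dee, Yul, Ava]
Visit Cal → queue [Sam, Zoe, Mae, Dee, Yul, Ava]
Visit Sam → queue [Zoe, Mae, Dee, Yul, Ava]
Visit Zoe; enqueue Ivy → queue [Mae, Dee, Yul, Ava, Ivy]
Visit Mae → queue [Dee, Yul, Ava, Ivy]
Visit Dee → queue [Yul, Ava, Ivy]
Visit Yul → queue [Ava, Ivy]
Visit Ava → queue [Ivy]
Visit Ivy → queue []

Wes, Nia, Gus, Tao, Vic, Hana, Rex, Jae, Cal, Sam, Zoe, Mae, Dee, Yul, Ava, Ivy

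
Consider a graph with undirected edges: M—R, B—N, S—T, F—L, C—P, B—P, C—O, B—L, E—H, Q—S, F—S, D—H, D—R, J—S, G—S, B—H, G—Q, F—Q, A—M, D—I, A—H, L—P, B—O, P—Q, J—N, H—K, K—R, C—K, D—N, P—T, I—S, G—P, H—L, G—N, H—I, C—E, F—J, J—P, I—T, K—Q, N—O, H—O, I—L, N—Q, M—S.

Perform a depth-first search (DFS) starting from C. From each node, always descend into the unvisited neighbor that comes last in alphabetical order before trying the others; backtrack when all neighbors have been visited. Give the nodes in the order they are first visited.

Visit C
C → P
P → T
T → S
S → Q
Q → N
N → O
O → H
H → L
L → I
I → D
D → R
R → M
M → A
R → K
L → F
F → J
L → B
H → E
N → G

C -> P -> T -> S -> Q -> N -> O -> H -> L -> I -> D -> R -> M -> A -> K -> F -> J -> B -> E -> G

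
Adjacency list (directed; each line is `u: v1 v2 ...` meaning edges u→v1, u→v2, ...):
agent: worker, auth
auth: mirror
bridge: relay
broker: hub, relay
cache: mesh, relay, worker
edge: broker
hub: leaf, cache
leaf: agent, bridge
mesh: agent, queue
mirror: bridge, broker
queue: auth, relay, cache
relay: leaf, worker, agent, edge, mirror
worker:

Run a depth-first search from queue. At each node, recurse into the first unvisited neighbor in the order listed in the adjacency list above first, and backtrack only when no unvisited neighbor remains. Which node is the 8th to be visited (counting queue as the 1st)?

Visit queue
queue → auth
auth → mirror
mirror → bridge
bridge → relay
relay → leaf
leaf → agent
agent → worker
relay → edge
edge → broker
broker → hub
hub → cache
cache → mesh

Visit order: queue, auth, mirror, bridge, relay, leaf, agent, worker, edge, broker, hub, cache, mesh

worker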